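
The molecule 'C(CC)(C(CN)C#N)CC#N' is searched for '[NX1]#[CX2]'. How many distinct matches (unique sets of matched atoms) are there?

[NX1]#[CX2] is the SMARTS for a nitrile: a nitrogen triple-bonded to a two-connected carbon.
The molecule carries 2 separate instances of a nitrile (-C#N) meeting every constraint; each maps to a distinct set of atoms, giving 2 matches.

2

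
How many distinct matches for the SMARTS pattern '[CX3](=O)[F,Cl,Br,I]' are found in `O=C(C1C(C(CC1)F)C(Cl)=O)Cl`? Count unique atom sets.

2

[CX3](=O)[F,Cl,Br,I] is the SMARTS for an acyl halide: a carbonyl carbon bonded to a halogen.
The molecule carries 2 separate instances of an acyl chloride (-C(=O)Cl) meeting every constraint; each maps to a distinct set of atoms, giving 2 matches.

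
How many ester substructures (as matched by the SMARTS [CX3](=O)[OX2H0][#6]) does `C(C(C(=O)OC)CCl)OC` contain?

[CX3](=O)[OX2H0][#6] is the SMARTS for an ester: a carbonyl carbon bonded to an oxygen that is itself bonded to carbon (no H on that O).
Exactly one fragment in the molecule meets all constraints, giving 1 match.

1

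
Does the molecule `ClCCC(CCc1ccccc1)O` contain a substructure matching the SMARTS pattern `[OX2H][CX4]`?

The pattern [OX2H][CX4] describes a hydroxyl oxygen bound to an sp3 (X4) carbon — an aliphatic alcohol.
The molecule carries a hydroxyl group (-OH), whose atoms satisfy every constraint of the query, so the pattern matches.

Yes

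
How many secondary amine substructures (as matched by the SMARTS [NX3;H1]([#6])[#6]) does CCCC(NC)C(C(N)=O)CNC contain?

2

[NX3;H1]([#6])[#6] is the SMARTS for a secondary amine: a trivalent nitrogen with one H, bonded to two carbons.
The molecule carries 2 separate instances of an N-methylamino group (-NHCH3) meeting every constraint; each maps to a distinct set of atoms, giving 2 matches.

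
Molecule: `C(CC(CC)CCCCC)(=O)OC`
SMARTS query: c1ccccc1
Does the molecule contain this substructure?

No

The pattern c1ccccc1 describes six aromatic carbons in a ring — a benzene ring.
The closest candidate here is a methyl group (-CH3), but no six-membered all-carbon aromatic ring is present. No other fragment satisfies the full query, so there is no match.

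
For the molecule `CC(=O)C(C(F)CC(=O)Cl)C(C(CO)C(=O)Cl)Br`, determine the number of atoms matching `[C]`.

10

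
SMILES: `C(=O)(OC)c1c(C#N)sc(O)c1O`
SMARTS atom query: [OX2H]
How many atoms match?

2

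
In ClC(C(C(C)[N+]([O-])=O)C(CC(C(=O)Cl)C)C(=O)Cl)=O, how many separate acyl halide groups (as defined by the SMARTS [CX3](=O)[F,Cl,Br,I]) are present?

3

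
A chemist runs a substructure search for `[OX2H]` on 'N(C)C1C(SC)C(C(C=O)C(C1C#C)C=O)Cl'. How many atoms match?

The query [OX2H] means: aliphatic oxygen with two connections, one of which is H — an -OH oxygen.
Check the 17 heavy atoms by environment: 6× C (H1, X4) → no; 2× C (H1, X3) → no; 2× O (H0, X1) → no; 1× S (H0, X2) → no; 2× C (H3, X4) → no; 1× C (H0, X2) → no; 1× C (H1, X2) → no; 1× Cl (H0, X1) → no; 1× N (H1, X3) → no.
No environment satisfies the query, so 0 matching atoms.

0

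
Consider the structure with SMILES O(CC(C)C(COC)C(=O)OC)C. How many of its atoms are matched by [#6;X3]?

The query [#6;X3] means: any carbon (aromatic or not) with three total connections.
Check the 13 heavy atoms by environment: 8× C (X4) → no; 1× C (X3) → match; 1× O (X1) → no; 3× O (X2) → no.
That gives 1 matching atom.

1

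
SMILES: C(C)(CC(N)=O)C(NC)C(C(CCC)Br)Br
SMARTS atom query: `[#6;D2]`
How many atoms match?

3

The query [#6;D2] means: any carbon bonded to exactly two heavy atoms.
Check the 16 heavy atoms by environment: 3× C (D2) → match; 5× C (D3) → no; 3× C (D1) → no; 1× O (D1) → no; 1× N (D1) → no; 1× N (D2) → no; 2× Br (D1) → no.
That gives 3 matching atoms.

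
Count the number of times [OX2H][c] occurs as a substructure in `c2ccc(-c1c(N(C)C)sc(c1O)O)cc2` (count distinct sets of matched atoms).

2

[OX2H][c] is the SMARTS for a phenol: a hydroxyl oxygen attached to an aromatic carbon.
The molecule carries 2 separate instances of a hydroxyl group (-OH) meeting every constraint; each maps to a distinct set of atoms, giving 2 matches.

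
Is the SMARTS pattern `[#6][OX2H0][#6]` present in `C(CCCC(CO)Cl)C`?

No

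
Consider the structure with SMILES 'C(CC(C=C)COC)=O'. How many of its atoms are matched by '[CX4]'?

The query [CX4] means: C with X4: aliphatic carbon with exactly 4 total connections (bonds + H).
Check the 9 heavy atoms by environment: 4× C (X4) → match; 3× C (X3) → no; 1× O (X2) → no; 1× O (X1) → no.
That gives 4 matching atoms.

4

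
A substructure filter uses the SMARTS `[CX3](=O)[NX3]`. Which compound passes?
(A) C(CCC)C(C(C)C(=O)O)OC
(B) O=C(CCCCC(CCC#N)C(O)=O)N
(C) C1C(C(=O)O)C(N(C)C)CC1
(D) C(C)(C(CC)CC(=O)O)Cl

[CX3](=O)[NX3] describes a carbonyl carbon bonded to a trivalent nitrogen (an amide).
(A) has a carboxylic acid group (-C(=O)OH) but the carbonyl is bonded to O, not to an NX3 nitrogen.
(B) contains a primary amide (-C(=O)NH2), which satisfies every atom and bond constraint.
(C) has a carboxylic acid group (-C(=O)OH) but the carbonyl is bonded to O, not to an NX3 nitrogen.
(D) has a carboxylic acid group (-C(=O)OH) but the carbonyl is bonded to O, not to an NX3 nitrogen.
So the answer is (B).

B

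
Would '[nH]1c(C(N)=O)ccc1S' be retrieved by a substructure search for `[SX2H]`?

Yes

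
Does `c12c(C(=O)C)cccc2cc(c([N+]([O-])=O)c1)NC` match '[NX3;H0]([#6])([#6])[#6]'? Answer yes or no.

The pattern [NX3;H0]([#6])([#6])[#6] describes a trivalent nitrogen with no H, bonded to three carbons — a tertiary amine.
The closest candidate here is an N-methylamino group (-NHCH3), but the nitrogen still has one H (H1), not H0. No other fragment satisfies the full query, so there is no match.

No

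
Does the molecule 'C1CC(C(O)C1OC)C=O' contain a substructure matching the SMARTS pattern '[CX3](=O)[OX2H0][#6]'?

No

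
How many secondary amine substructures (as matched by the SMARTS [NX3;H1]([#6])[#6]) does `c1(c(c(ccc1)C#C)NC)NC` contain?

2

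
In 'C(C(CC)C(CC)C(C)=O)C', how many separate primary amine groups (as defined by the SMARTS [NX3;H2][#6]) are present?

0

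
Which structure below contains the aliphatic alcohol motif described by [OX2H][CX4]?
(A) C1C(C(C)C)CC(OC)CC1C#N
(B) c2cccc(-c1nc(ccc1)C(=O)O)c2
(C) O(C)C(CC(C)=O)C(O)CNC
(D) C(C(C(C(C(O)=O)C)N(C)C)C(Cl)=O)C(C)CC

[OX2H][CX4] describes a hydroxyl oxygen bound to an sp3 (X4) carbon (an aliphatic alcohol).
(A) has a methoxy ether (-OCH3) but the oxygen has H0 (ether), not H1.
(B) has a carboxylic acid group (-C(=O)OH) but the -OH is on a CX3 carbonyl carbon, not a CX4 carbon.
(C) contains a hydroxyl group (-OH), which satisfies every atom and bond constraint.
(D) has a carboxylic acid group (-C(=O)OH) but the -OH is on a CX3 carbonyl carbon, not a CX4 carbon.
So the answer is (C).

C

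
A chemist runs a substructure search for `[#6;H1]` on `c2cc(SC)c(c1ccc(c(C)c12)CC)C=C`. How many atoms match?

5

The query [#6;H1] means: any carbon bearing exactly one hydrogen.
Check the 17 heavy atoms by environment: 6× c (aromatic, H0) → no; 4× c (aromatic, H1) → match; 3× C (H3) → no; 2× C (H2) → no; 1× C (H1) → match; 1× S (H0) → no.
Summing the matching environments: 4 + 1 = 5 matching atoms.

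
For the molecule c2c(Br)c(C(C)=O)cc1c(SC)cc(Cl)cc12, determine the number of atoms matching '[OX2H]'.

0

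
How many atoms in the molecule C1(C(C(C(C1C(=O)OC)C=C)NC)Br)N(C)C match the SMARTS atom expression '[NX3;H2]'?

The query [NX3;H2] means: aliphatic N with 3 total connections, two of them H — an -NH2 nitrogen (amine or amide).
Check the 17 heavy atoms by environment: 5× C (H1, X4) → no; 1× N (H0, X3) → no; 4× C (H3, X4) → no; 1× Br (H0, X1) → no; 1× C (H0, X3) → no; 1× O (H0, X1) → no; 1× O (H0, X2) → no; 1× N (H1, X3) → no; 1× C (H1, X3) → no; 1× C (H2, X3) → no.
No environment satisfies the query, so 0 matching atoms.

0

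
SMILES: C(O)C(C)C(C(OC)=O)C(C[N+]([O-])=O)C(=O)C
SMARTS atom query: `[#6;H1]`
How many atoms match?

3

The query [#6;H1] means: any carbon bearing exactly one hydrogen.
Check the 17 heavy atoms by environment: 2× C (H2) → no; 3× C (H1) → match; 1× O (H1) → no; 3× C (H3) → no; 2× C (H0) → no; 4× O (H0) → no; 1× N (charge +1, H0) → no; 1× O (charge -1, H0) → no.
That gives 3 matching atoms.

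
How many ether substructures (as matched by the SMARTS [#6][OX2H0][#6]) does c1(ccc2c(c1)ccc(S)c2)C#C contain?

[#6][OX2H0][#6] is the SMARTS for an ether: an aliphatic oxygen bridging two carbons with no H on the oxygen.
No fragment in the molecule satisfies every constraint, giving 0 matches.

0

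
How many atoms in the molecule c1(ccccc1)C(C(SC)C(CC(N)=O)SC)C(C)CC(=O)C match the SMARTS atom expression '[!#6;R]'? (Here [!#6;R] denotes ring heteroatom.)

The query [!#6;R] means: non-carbon atom that is part of a ring.
Check the 23 heavy atoms by environment: 12× C (acyclic) → no; 2× S (acyclic) → no; 6× c (aromatic, in 6-ring) → no; 2× O (acyclic) → no; 1× N (acyclic) → no.
No environment satisfies the query, so 0 matching atoms.

0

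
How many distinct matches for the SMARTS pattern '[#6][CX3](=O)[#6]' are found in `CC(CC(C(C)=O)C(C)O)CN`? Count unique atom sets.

[#6][CX3](=O)[#6] is the SMARTS for a ketone: a carbonyl carbon (no H) flanked by two carbons.
Exactly one fragment in the molecule meets all constraints, giving 1 match.

1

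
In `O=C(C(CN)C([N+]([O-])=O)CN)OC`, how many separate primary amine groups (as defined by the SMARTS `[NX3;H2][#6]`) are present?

2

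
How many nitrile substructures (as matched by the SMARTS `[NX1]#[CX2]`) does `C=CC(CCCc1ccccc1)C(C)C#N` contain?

[NX1]#[CX2] is the SMARTS for a nitrile: a nitrogen triple-bonded to a two-connected carbon.
Exactly one fragment in the molecule meets all constraints, giving 1 match.

1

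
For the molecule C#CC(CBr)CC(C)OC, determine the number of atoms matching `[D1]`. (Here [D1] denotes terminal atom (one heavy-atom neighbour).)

Check the 10 heavy atoms by environment: 3× C (D2) → no; 2× C (D3) → no; 3× C (D1) → match; 1× Br (D1) → match; 1× O (D2) → no.
Summing the matching environments: 3 + 1 = 4 matching atoms.

4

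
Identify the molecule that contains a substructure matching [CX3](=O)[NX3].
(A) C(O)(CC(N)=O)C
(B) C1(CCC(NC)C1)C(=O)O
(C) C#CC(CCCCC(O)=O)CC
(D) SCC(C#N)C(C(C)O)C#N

A

[CX3](=O)[NX3] describes a carbonyl carbon bonded to a trivalent nitrogen (an amide).
(A) contains a primary amide (-C(=O)NH2), which satisfies every atom and bond constraint.
(B) has a carboxylic acid group (-C(=O)OH) but the carbonyl is bonded to O, not to an NX3 nitrogen.
(C) has a carboxylic acid group (-C(=O)OH) but the carbonyl is bonded to O, not to an NX3 nitrogen.
(D) has a nitrile (-C#N) but the nitrile N is NX1 (triple-bonded), not NX3.
So the answer is (A).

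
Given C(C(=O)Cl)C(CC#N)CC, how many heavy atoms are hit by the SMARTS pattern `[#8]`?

1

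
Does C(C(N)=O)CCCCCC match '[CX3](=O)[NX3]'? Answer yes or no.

The pattern [CX3](=O)[NX3] describes a carbonyl carbon bonded to a trivalent nitrogen — an amide.
The molecule carries a primary amide (-C(=O)NH2), whose atoms satisfy every constraint of the query, so the pattern matches.

Yes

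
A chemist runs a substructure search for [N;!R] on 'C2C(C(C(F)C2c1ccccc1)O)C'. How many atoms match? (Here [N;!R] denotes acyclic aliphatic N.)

0

The query [N;!R] means: aliphatic nitrogen not in a ring.
Check the 14 heavy atoms by environment: 5× C (in 5-ring) → no; 6× c (aromatic, in 6-ring) → no; 1× C (acyclic) → no; 1× F (acyclic) → no; 1× O (acyclic) → no.
No environment satisfies the query, so 0 matching atoms.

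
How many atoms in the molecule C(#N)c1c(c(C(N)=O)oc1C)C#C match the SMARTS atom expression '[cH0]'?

4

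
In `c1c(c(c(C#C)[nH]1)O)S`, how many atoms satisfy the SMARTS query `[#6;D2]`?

2

Check the 9 heavy atoms by environment: 1× n (aromatic, D2) → no; 1× c (aromatic, D2) → match; 3× c (aromatic, D3) → no; 1× O (D1) → no; 1× C (D2) → match; 1× C (D1) → no; 1× S (D1) → no.
Summing the matching environments: 1 + 1 = 2 matching atoms.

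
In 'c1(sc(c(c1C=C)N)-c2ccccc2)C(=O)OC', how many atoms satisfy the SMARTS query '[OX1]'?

1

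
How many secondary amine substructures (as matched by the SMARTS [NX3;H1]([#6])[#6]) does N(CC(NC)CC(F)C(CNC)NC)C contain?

4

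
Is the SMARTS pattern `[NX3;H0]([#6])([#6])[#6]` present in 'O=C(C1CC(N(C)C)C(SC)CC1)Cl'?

The pattern [NX3;H0]([#6])([#6])[#6] describes a trivalent nitrogen with no H, bonded to three carbons — a tertiary amine.
The molecule carries a dimethylamino group (-N(CH3)2), whose atoms satisfy every constraint of the query, so the pattern matches.

Yes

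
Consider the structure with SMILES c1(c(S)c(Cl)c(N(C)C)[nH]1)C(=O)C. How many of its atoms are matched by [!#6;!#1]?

5

The query [!#6;!#1] means: not carbon and not hydrogen — any heteroatom.
Check the 13 heavy atoms by environment: 1× n (aromatic) → match; 4× c (aromatic) → no; 1× S → match; 1× N → match; 4× C → no; 1× O → match; 1× Cl → match.
Summing the matching environments: 1 + 1 + 1 + 1 + 1 = 5 matching atoms.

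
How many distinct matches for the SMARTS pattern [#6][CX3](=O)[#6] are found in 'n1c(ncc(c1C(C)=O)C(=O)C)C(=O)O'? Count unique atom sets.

2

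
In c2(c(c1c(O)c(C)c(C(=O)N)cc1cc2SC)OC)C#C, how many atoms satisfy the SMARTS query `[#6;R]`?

The query [#6;R] means: carbon that is part of a ring.
Check the 21 heavy atoms by environment: 10× c (aromatic, in 6-ring) → match; 6× C (acyclic) → no; 1× S (acyclic) → no; 3× O (acyclic) → no; 1× N (acyclic) → no.
That gives 10 matching atoms.

10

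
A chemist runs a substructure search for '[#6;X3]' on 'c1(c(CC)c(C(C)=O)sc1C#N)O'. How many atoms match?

The query [#6;X3] means: any carbon (aromatic or not) with three total connections.
Check the 13 heavy atoms by environment: 1× s (aromatic, X2) → no; 4× c (aromatic, X3) → match; 3× C (X4) → no; 1× C (X2) → no; 1× N (X1) → no; 1× O (X2) → no; 1× C (X3) → match; 1× O (X1) → no.
Summing the matching environments: 4 + 1 = 5 matching atoms.

5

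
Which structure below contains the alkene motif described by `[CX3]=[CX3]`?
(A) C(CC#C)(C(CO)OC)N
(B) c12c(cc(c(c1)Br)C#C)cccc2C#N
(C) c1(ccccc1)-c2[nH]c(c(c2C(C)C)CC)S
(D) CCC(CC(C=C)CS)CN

D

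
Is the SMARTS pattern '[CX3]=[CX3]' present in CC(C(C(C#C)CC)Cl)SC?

No

The pattern [CX3]=[CX3] describes a non-aromatic C=C double bond between two sp2 carbons — an alkene.
The closest candidate here is an ethynyl group (-C#CH), but the C-C bond is a triple bond, not a double bond. No other fragment satisfies the full query, so there is no match.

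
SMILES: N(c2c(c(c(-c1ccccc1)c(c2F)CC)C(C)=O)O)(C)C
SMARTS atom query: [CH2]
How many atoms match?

The query [CH2] means: aliphatic carbon with exactly two hydrogens.
Check the 22 heavy atoms by environment: 7× c (aromatic, H0) → no; 1× N (H0) → no; 4× C (H3) → no; 1× C (H0) → no; 1× O (H0) → no; 1× F (H0) → no; 5× c (aromatic, H1) → no; 1× C (H2) → match; 1× O (H1) → no.
That gives 1 matching atom.

1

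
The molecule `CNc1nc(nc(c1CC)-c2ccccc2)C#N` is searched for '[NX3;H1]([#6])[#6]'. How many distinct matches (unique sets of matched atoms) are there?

[NX3;H1]([#6])[#6] is the SMARTS for a secondary amine: a trivalent nitrogen with one H, bonded to two carbons.
Exactly one fragment in the molecule meets all constraints, giving 1 match.

1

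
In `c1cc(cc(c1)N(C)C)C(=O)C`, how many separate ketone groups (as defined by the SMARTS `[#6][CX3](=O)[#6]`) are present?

[#6][CX3](=O)[#6] is the SMARTS for a ketone: a carbonyl carbon (no H) flanked by two carbons.
Exactly one fragment in the molecule meets all constraints, giving 1 match.

1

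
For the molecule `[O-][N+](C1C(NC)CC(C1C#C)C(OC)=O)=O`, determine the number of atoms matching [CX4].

The query [CX4] means: C with X4: aliphatic carbon with exactly 4 total connections (bonds + H).
Check the 16 heavy atoms by environment: 7× C (X4) → match; 1× C (X3) → no; 2× O (X1) → no; 1× O (X2) → no; 1× N (X3) → no; 1× N (charge +1, X3) → no; 1× O (charge -1, X1) → no; 2× C (X2) → no.
That gives 7 matching atoms.

7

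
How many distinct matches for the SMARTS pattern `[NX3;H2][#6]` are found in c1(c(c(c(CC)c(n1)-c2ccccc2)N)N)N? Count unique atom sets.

[NX3;H2][#6] is the SMARTS for a primary amine: a trivalent nitrogen with two H attached to carbon.
The molecule carries 3 separate instances of a primary amino group (-NH2) meeting every constraint; each maps to a distinct set of atoms, giving 3 matches.

3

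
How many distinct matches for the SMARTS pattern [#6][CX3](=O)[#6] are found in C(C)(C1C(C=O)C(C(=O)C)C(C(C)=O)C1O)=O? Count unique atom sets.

3

[#6][CX3](=O)[#6] is the SMARTS for a ketone: a carbonyl carbon (no H) flanked by two carbons.
The molecule carries 3 separate instances of an acetyl/ketone group (-C(=O)CH3) meeting every constraint; each maps to a distinct set of atoms, giving 3 matches.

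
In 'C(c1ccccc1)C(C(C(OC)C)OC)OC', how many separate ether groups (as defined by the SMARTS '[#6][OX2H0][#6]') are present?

3

[#6][OX2H0][#6] is the SMARTS for an ether: an aliphatic oxygen bridging two carbons with no H on the oxygen.
The molecule carries 3 separate instances of a methoxy ether (-OCH3) meeting every constraint; each maps to a distinct set of atoms, giving 3 matches.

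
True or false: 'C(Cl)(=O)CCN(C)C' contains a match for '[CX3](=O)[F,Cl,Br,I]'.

The pattern [CX3](=O)[F,Cl,Br,I] describes a carbonyl carbon bonded to a halogen — an acyl halide.
The molecule carries an acyl chloride (-C(=O)Cl), whose atoms satisfy every constraint of the query, so the pattern matches.

True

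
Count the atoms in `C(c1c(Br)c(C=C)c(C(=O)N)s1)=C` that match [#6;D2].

2

The query [#6;D2] means: any carbon bonded to exactly two heavy atoms.
Check the 13 heavy atoms by environment: 1× s (aromatic, D2) → no; 4× c (aromatic, D3) → no; 1× Br (D1) → no; 2× C (D2) → match; 2× C (D1) → no; 1× C (D3) → no; 1× O (D1) → no; 1× N (D1) → no.
That gives 2 matching atoms.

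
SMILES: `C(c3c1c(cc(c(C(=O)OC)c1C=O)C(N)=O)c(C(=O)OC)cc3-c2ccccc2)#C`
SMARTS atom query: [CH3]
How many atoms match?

2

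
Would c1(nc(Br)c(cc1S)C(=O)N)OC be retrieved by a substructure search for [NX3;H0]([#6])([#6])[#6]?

No

The pattern [NX3;H0]([#6])([#6])[#6] describes a trivalent nitrogen with no H, bonded to three carbons — a tertiary amine.
The closest candidate here is a primary amide (-C(=O)NH2), but the amide nitrogen has H2 and only one carbon neighbour. No other fragment satisfies the full query, so there is no match.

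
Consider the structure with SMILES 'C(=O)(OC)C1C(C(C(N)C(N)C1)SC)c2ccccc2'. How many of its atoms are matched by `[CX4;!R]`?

2

The query [CX4;!R] means: aliphatic carbon with four total connections, not in a ring.
Check the 20 heavy atoms by environment: 6× C (X4, in 6-ring) → no; 6× c (aromatic, X3, in 6-ring) → no; 2× N (X3, acyclic) → no; 1× C (X3, acyclic) → no; 1× O (X1, acyclic) → no; 1× O (X2, acyclic) → no; 2× C (X4, acyclic) → match; 1× S (X2, acyclic) → no.
That gives 2 matching atoms.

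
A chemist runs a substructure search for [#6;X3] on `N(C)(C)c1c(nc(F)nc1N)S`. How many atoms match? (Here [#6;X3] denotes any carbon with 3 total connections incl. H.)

4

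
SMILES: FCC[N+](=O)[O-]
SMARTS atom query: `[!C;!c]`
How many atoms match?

4

The query [!C;!c] means: neither aliphatic nor aromatic carbon — same as [!#6].
Check the 6 heavy atoms by environment: 2× C → no; 1× N (charge +1) → match; 1× O (charge -1) → match; 1× O → match; 1× F → match.
Summing the matching environments: 1 + 1 + 1 + 1 = 4 matching atoms.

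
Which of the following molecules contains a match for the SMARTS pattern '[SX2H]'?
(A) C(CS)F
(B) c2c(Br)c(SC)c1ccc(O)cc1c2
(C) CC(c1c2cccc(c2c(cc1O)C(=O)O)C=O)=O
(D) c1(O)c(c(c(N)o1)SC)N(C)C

[SX2H] describes an aliphatic sulfur with two connections, one being H (a thiol).
(A) contains a thiol (-SH), which satisfies every atom and bond constraint.
(B) has a hydroxyl group (-OH) but it is an -OH, not an -SH.
(C) has a hydroxyl group (-OH) but it is an -OH, not an -SH.
(D) has a methylthio ether (-SCH3) but the sulfur has H0 (bonded to two carbons), not H1.
So the answer is (A).

A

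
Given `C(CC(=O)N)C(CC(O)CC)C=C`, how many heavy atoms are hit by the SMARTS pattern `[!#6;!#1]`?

3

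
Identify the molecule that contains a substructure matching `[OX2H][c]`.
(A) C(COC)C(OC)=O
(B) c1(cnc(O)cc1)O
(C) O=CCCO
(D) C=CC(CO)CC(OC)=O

B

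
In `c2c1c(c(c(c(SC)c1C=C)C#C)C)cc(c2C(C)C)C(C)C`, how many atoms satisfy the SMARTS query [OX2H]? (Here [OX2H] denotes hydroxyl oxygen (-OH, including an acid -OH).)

0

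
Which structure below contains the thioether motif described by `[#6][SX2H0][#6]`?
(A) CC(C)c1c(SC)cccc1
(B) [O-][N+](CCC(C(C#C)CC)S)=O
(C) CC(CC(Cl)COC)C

[#6][SX2H0][#6] describes an aliphatic sulfur bridging two carbons with no H on the sulfur (a thioether).
(A) contains a methylthio ether (-SCH3), which satisfies every atom and bond constraint.
(B) has a thiol (-SH) but the sulfur has H1, not H0 bridging two carbons.
(C) has a methoxy ether (-OCH3) but the bridging atom is O, not S.
So the answer is (A).

A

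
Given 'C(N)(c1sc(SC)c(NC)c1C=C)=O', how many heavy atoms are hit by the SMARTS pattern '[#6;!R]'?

5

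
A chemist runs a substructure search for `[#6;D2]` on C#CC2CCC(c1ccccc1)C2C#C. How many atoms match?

9

The query [#6;D2] means: any carbon bonded to exactly two heavy atoms.
Check the 15 heavy atoms by environment: 3× C (D3) → no; 4× C (D2) → match; 2× C (D1) → no; 1× c (aromatic, D3) → no; 5× c (aromatic, D2) → match.
Summing the matching environments: 4 + 5 = 9 matching atoms.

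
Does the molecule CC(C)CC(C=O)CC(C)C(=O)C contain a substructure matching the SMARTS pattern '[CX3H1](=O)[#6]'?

The pattern [CX3H1](=O)[#6] describes an sp2 carbon with one H, double-bonded to O and single-bonded to carbon — an aldehyde.
The molecule carries an aldehyde (-CHO), whose atoms satisfy every constraint of the query, so the pattern matches.

Yes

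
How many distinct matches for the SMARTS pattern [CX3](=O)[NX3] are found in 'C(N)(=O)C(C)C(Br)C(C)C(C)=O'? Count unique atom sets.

[CX3](=O)[NX3] is the SMARTS for an amide: a carbonyl carbon bonded to a trivalent nitrogen.
Exactly one fragment in the molecule meets all constraints, giving 1 match.

1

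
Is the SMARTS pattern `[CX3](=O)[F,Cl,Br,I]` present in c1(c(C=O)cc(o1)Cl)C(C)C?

The pattern [CX3](=O)[F,Cl,Br,I] describes a carbonyl carbon bonded to a halogen — an acyl halide.
The closest candidate here is a chloro substituent, but the Cl is not on a carbonyl carbon. No other fragment satisfies the full query, so there is no match.

No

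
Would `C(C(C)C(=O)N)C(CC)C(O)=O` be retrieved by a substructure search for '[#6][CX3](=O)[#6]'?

No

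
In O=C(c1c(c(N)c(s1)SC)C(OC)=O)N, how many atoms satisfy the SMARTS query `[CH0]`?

2

The query [CH0] means: aliphatic carbon with no attached hydrogen.
Check the 15 heavy atoms by environment: 1× s (aromatic, H0) → no; 4× c (aromatic, H0) → no; 2× N (H2) → no; 2× C (H0) → match; 3× O (H0) → no; 2× C (H3) → no; 1× S (H0) → no.
That gives 2 matching atoms.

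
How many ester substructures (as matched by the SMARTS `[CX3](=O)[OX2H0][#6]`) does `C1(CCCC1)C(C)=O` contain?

[CX3](=O)[OX2H0][#6] is the SMARTS for an ester: a carbonyl carbon bonded to an oxygen that is itself bonded to carbon (no H on that O).
No fragment in the molecule satisfies every constraint, giving 0 matches.

0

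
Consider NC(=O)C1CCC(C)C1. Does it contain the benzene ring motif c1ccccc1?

No

The pattern c1ccccc1 describes six aromatic carbons in a ring — a benzene ring.
The closest candidate here is a methyl group (-CH3), but no six-membered all-carbon aromatic ring is present. No other fragment satisfies the full query, so there is no match.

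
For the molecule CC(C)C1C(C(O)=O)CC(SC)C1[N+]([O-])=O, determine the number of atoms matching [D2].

2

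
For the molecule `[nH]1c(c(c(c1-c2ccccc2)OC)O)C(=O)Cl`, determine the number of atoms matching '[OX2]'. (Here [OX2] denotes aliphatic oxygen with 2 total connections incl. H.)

2

The query [OX2] means: aliphatic oxygen with two total connections — ether, hydroxyl, or ester single-bond O.
Check the 17 heavy atoms by environment: 1× n (aromatic, X3) → no; 10× c (aromatic, X3) → no; 1× C (X3) → no; 1× O (X1) → no; 1× Cl (X1) → no; 2× O (X2) → match; 1× C (X4) → no.
That gives 2 matching atoms.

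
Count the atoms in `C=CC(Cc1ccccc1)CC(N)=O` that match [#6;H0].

2

The query [#6;H0] means: any carbon with no attached hydrogen.
Check the 14 heavy atoms by environment: 3× C (H2) → no; 2× C (H1) → no; 1× c (aromatic, H0) → match; 5× c (aromatic, H1) → no; 1× C (H0) → match; 1× O (H0) → no; 1× N (H2) → no.
Summing the matching environments: 1 + 1 = 2 matching atoms.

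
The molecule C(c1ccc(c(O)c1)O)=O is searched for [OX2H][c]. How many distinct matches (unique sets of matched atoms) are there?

2

[OX2H][c] is the SMARTS for a phenol: a hydroxyl oxygen attached to an aromatic carbon.
The molecule carries 2 separate instances of a hydroxyl group (-OH) meeting every constraint; each maps to a distinct set of atoms, giving 2 matches.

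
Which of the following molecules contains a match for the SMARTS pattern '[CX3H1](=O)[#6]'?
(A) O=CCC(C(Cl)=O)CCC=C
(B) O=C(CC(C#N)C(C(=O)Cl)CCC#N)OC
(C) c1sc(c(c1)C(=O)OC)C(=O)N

A

[CX3H1](=O)[#6] describes an sp2 carbon with one H, double-bonded to O and single-bonded to carbon (an aldehyde).
(A) contains an aldehyde (-CHO), which satisfies every atom and bond constraint.
(B) has a methyl-ester group (-C(=O)OCH3) but the carbonyl carbon has H0, not H1.
(C) has a methyl-ester group (-C(=O)OCH3) but the carbonyl carbon has H0, not H1.
So the answer is (A).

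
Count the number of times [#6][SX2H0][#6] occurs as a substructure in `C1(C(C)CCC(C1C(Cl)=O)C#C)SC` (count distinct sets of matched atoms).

[#6][SX2H0][#6] is the SMARTS for a thioether: an aliphatic sulfur bridging two carbons with no H on the sulfur.
Exactly one fragment in the molecule meets all constraints, giving 1 match.

1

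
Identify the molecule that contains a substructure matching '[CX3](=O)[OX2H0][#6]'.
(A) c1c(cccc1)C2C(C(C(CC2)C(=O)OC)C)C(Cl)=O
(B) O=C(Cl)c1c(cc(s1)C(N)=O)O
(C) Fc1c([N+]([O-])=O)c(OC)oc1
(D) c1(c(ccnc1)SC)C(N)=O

A

[CX3](=O)[OX2H0][#6] describes a carbonyl carbon bonded to an oxygen that is itself bonded to carbon (no H on that O) (an ester).
(A) contains a methyl-ester group (-C(=O)OCH3), which satisfies every atom and bond constraint.
(B) has a primary amide (-C(=O)NH2) but the carbonyl is bonded to N, not to an O-C linkage.
(C) has a methoxy ether (-OCH3) but the ether oxygen is not adjacent to a C=O carbon.
(D) has a primary amide (-C(=O)NH2) but the carbonyl is bonded to N, not to an O-C linkage.
So the answer is (A).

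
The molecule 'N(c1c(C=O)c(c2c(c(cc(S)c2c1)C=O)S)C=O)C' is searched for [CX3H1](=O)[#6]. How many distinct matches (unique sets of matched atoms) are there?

3

[CX3H1](=O)[#6] is the SMARTS for an aldehyde: an sp2 carbon with one H, double-bonded to O and single-bonded to carbon.
The molecule carries 3 separate instances of an aldehyde (-CHO) meeting every constraint; each maps to a distinct set of atoms, giving 3 matches.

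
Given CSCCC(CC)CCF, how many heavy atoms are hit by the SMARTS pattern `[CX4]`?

The query [CX4] means: C with X4: aliphatic carbon with exactly 4 total connections (bonds + H).
Check the 10 heavy atoms by environment: 8× C (X4) → match; 1× F (X1) → no; 1× S (X2) → no.
That gives 8 matching atoms.

8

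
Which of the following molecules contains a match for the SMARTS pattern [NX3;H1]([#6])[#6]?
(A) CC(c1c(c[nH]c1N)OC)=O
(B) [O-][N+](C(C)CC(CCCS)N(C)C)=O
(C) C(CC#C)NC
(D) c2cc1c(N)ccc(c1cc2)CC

[NX3;H1]([#6])[#6] describes a trivalent nitrogen with one H, bonded to two carbons (a secondary amine).
(A) has a primary amino group (-NH2) but the nitrogen has H2 and only one carbon neighbour.
(B) has a dimethylamino group (-N(CH3)2) but the nitrogen has H0, not H1.
(C) contains an N-methylamino group (-NHCH3), which satisfies every atom and bond constraint.
(D) has a primary amino group (-NH2) but the nitrogen has H2 and only one carbon neighbour.
So the answer is (C).

C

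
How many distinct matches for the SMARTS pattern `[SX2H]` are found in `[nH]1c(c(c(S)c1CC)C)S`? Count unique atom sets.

2

[SX2H] is the SMARTS for a thiol: an aliphatic sulfur with two connections, one being H.
The molecule carries 2 separate instances of a thiol (-SH) meeting every constraint; each maps to a distinct set of atoms, giving 2 matches.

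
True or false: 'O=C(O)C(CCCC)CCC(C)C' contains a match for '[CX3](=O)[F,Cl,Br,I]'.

The pattern [CX3](=O)[F,Cl,Br,I] describes a carbonyl carbon bonded to a halogen — an acyl halide.
The closest candidate here is a carboxylic acid group (-C(=O)OH), but the carbonyl is bonded to -OH, not to a halogen. No other fragment satisfies the full query, so there is no match.

False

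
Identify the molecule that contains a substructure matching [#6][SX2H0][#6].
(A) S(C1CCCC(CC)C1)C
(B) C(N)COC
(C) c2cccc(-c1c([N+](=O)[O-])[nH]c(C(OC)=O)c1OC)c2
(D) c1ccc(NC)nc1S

[#6][SX2H0][#6] describes an aliphatic sulfur bridging two carbons with no H on the sulfur (a thioether).
(A) contains a methylthio ether (-SCH3), which satisfies every atom and bond constraint.
(B) has a methoxy ether (-OCH3) but the bridging atom is O, not S.
(C) has a methoxy ether (-OCH3) but the bridging atom is O, not S.
(D) has a thiol (-SH) but the sulfur has H1, not H0 bridging two carbons.
So the answer is (A).

A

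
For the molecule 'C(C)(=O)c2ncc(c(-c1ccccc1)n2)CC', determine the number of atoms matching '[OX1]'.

1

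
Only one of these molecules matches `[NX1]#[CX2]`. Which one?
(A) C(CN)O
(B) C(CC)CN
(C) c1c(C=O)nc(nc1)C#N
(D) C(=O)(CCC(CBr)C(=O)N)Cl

C

[NX1]#[CX2] describes a nitrogen triple-bonded to a two-connected carbon (a nitrile).
(A) has a primary amino group (-NH2) but the nitrogen is NX3 (three connections), not NX1 triple-bonded.
(B) has a primary amino group (-NH2) but the nitrogen is NX3 (three connections), not NX1 triple-bonded.
(C) contains a nitrile (-C#N), which satisfies every atom and bond constraint.
(D) has a primary amide (-C(=O)NH2) but the nitrogen is NX3, not NX1.
So the answer is (C).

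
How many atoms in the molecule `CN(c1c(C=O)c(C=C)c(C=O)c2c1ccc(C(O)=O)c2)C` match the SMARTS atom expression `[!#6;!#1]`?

5

Check the 22 heavy atoms by environment: 10× c (aromatic) → no; 7× C → no; 4× O → match; 1× N → match.
Summing the matching environments: 4 + 1 = 5 matching atoms.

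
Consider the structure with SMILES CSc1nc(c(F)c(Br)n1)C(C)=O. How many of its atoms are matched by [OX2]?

0

The query [OX2] means: aliphatic oxygen with two total connections — ether, hydroxyl, or ester single-bond O.
Check the 13 heavy atoms by environment: 2× n (aromatic, X2) → no; 4× c (aromatic, X3) → no; 1× F (X1) → no; 1× S (X2) → no; 2× C (X4) → no; 1× C (X3) → no; 1× O (X1) → no; 1× Br (X1) → no.
No environment satisfies the query, so 0 matching atoms.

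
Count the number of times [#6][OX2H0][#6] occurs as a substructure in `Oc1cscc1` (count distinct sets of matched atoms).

0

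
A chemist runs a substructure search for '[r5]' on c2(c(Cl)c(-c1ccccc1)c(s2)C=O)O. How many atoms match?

5

The query [r5] means: r5 matches atoms in a five-membered ring.
Check the 15 heavy atoms by environment: 1× s (aromatic, in 5-ring) → match; 4× c (aromatic, in 5-ring) → match; 1× C (acyclic) → no; 2× O (acyclic) → no; 1× Cl (acyclic) → no; 6× c (aromatic, in 6-ring) → no.
Summing the matching environments: 1 + 4 = 5 matching atoms.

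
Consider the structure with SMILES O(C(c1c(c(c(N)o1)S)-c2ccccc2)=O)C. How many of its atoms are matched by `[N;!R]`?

1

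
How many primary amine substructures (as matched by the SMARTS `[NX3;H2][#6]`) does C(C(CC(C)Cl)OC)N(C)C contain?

0

[NX3;H2][#6] is the SMARTS for a primary amine: a trivalent nitrogen with two H attached to carbon.
The molecule has a dimethylamino group (-N(CH3)2), but the nitrogen has H0, not H2; nothing else fits, so there are 0 matches.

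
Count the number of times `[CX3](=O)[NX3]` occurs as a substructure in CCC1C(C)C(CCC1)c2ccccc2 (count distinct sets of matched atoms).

0

[CX3](=O)[NX3] is the SMARTS for an amide: a carbonyl carbon bonded to a trivalent nitrogen.
No fragment in the molecule satisfies every constraint, giving 0 matches.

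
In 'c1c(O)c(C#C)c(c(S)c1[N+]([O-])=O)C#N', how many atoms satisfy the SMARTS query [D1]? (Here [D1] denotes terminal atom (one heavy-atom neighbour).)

6

Check the 15 heavy atoms by environment: 5× c (aromatic, D3) → no; 1× c (aromatic, D2) → no; 2× O (D1) → match; 2× C (D2) → no; 1× C (D1) → match; 1× N (D1) → match; 1× N (charge +1, D3) → no; 1× O (charge -1, D1) → match; 1× S (D1) → match.
Summing the matching environments: 2 + 1 + 1 + 1 + 1 = 6 matching atoms.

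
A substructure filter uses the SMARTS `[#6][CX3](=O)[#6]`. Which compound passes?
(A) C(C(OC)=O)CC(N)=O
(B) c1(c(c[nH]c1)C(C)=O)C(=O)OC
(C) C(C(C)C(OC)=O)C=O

B

[#6][CX3](=O)[#6] describes a carbonyl carbon (no H) flanked by two carbons (a ketone).
(A) has a primary amide (-C(=O)NH2) but one neighbour of the carbonyl carbon is N, not C.
(B) contains an acetyl/ketone group (-C(=O)CH3), which satisfies every atom and bond constraint.
(C) has an aldehyde (-CHO) but the carbonyl carbon has H1, so it is not flanked by two carbons.
So the answer is (B).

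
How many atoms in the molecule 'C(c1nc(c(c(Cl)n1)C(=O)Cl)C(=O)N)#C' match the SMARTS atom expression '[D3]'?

The query [D3] means: atom with exactly three heavy-atom neighbours.
Check the 15 heavy atoms by environment: 2× n (aromatic, D2) → no; 4× c (aromatic, D3) → match; 2× Cl (D1) → no; 2× C (D3) → match; 2× O (D1) → no; 1× N (D1) → no; 1× C (D2) → no; 1× C (D1) → no.
Summing the matching environments: 4 + 2 = 6 matching atoms.

6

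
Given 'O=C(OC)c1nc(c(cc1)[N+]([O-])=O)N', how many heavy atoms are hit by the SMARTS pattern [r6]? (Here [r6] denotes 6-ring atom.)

6

The query [r6] means: r6 matches atoms in a six-membered ring.
Check the 14 heavy atoms by environment: 1× n (aromatic, in 6-ring) → match; 5× c (aromatic, in 6-ring) → match; 1× N (charge +1, acyclic) → no; 1× O (charge -1, acyclic) → no; 3× O (acyclic) → no; 1× N (acyclic) → no; 2× C (acyclic) → no.
Summing the matching environments: 1 + 5 = 6 matching atoms.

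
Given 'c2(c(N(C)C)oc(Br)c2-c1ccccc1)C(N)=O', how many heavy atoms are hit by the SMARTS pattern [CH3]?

2

Check the 18 heavy atoms by environment: 1× o (aromatic, H0) → no; 5× c (aromatic, H0) → no; 1× Br (H0) → no; 1× N (H0) → no; 2× C (H3) → match; 1× C (H0) → no; 1× O (H0) → no; 1× N (H2) → no; 5× c (aromatic, H1) → no.
That gives 2 matching atoms.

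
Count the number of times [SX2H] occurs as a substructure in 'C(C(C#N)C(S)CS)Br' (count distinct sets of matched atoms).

[SX2H] is the SMARTS for a thiol: an aliphatic sulfur with two connections, one being H.
The molecule carries 2 separate instances of a thiol (-SH) meeting every constraint; each maps to a distinct set of atoms, giving 2 matches.

2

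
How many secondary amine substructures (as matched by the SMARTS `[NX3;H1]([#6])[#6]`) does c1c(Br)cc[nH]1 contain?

[NX3;H1]([#6])[#6] is the SMARTS for a secondary amine: a trivalent nitrogen with one H, bonded to two carbons.
No fragment in the molecule satisfies every constraint, giving 0 matches.

0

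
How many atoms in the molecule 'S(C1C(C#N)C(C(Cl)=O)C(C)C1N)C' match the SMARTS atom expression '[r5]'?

5

The query [r5] means: r5 matches atoms in a five-membered ring.
Check the 14 heavy atoms by environment: 5× C (in 5-ring) → match; 4× C (acyclic) → no; 1× O (acyclic) → no; 1× Cl (acyclic) → no; 2× N (acyclic) → no; 1× S (acyclic) → no.
That gives 5 matching atoms.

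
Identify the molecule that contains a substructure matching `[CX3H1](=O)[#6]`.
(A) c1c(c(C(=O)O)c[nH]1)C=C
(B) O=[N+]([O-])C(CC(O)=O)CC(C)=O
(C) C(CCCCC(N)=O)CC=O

C

[CX3H1](=O)[#6] describes an sp2 carbon with one H, double-bonded to O and single-bonded to carbon (an aldehyde).
(A) has a carboxylic acid group (-C(=O)OH) but the carbonyl carbon has H0 and is bonded to O, not H1.
(B) has an acetyl/ketone group (-C(=O)CH3) but the carbonyl carbon has H0 (two carbon neighbours), not H1.
(C) contains an aldehyde (-CHO), which satisfies every atom and bond constraint.
So the answer is (C).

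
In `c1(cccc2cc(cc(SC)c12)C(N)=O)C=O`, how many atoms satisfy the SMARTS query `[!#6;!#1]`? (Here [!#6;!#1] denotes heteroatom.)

4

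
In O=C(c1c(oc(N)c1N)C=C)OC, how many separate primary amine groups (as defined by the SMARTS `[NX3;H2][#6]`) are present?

2

[NX3;H2][#6] is the SMARTS for a primary amine: a trivalent nitrogen with two H attached to carbon.
The molecule carries 2 separate instances of a primary amino group (-NH2) meeting every constraint; each maps to a distinct set of atoms, giving 2 matches.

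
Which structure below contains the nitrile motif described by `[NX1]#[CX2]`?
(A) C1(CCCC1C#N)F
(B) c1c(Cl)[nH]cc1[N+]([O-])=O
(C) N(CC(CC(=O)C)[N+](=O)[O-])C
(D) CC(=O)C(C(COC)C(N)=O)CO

A

[NX1]#[CX2] describes a nitrogen triple-bonded to a two-connected carbon (a nitrile).
(A) contains a nitrile (-C#N), which satisfies every atom and bond constraint.
(B) has a nitro group (-[N+](=O)[O-]) but there is no C#N triple bond.
(C) has a nitro group (-[N+](=O)[O-]) but there is no C#N triple bond.
(D) has a primary amide (-C(=O)NH2) but the nitrogen is NX3, not NX1.
So the answer is (A).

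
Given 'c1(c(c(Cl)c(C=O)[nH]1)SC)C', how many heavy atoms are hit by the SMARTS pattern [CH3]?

The query [CH3] means: aliphatic carbon with exactly three hydrogens.
Check the 11 heavy atoms by environment: 1× n (aromatic, H1) → no; 4× c (aromatic, H0) → no; 1× Cl (H0) → no; 1× S (H0) → no; 2× C (H3) → match; 1× C (H1) → no; 1× O (H0) → no.
That gives 2 matching atoms.

2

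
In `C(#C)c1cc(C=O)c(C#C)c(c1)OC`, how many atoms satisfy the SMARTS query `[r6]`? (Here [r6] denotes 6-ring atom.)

The query [r6] means: r6 matches atoms in a six-membered ring.
Check the 14 heavy atoms by environment: 6× c (aromatic, in 6-ring) → match; 6× C (acyclic) → no; 2× O (acyclic) → no.
That gives 6 matching atoms.

6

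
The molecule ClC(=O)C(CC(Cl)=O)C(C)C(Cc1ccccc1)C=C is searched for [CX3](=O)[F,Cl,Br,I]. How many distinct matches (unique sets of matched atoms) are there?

2

[CX3](=O)[F,Cl,Br,I] is the SMARTS for an acyl halide: a carbonyl carbon bonded to a halogen.
The molecule carries 2 separate instances of an acyl chloride (-C(=O)Cl) meeting every constraint; each maps to a distinct set of atoms, giving 2 matches.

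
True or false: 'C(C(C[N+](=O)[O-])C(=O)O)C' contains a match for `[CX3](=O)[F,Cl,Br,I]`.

False

The pattern [CX3](=O)[F,Cl,Br,I] describes a carbonyl carbon bonded to a halogen — an acyl halide.
The closest candidate here is a carboxylic acid group (-C(=O)OH), but the carbonyl is bonded to -OH, not to a halogen. No other fragment satisfies the full query, so there is no match.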